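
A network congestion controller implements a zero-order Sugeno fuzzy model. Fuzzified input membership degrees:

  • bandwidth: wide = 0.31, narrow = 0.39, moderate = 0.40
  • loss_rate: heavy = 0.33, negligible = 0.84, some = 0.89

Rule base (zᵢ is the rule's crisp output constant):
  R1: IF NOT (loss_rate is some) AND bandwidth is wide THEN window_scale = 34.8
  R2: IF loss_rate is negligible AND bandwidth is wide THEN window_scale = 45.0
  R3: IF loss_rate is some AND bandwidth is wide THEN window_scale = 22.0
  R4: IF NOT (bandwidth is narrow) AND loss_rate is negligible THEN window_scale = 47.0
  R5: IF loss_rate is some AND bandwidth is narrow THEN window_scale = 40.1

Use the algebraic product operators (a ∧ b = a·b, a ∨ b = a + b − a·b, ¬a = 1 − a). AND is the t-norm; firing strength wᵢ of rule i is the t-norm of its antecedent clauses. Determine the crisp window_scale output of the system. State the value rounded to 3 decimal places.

39.846

R1 (z=34.8): ¬some=1−0.89=0.11, wide=0.31; AND[a·b] → w = 0.0341
R2 (z=45.0): negligible=0.84, wide=0.31; AND[a·b] → w = 0.2604
R3 (z=22.0): some=0.89, wide=0.31; AND[a·b] → w = 0.2759
R4 (z=47.0): ¬narrow=1−0.39=0.61, negligible=0.84; AND[a·b] → w = 0.5124
R5 (z=40.1): some=0.89, narrow=0.39; AND[a·b] → w = 0.3471
Weighted average = (0.0341·34.8 + 0.2604·45.0 + 0.2759·22.0 + 0.5124·47.0 + 0.3471·40.1) / (0.0341 + 0.2604 + 0.2759 + 0.5124 + 0.3471)
  = 56.9760 / 1.4299 = 39.846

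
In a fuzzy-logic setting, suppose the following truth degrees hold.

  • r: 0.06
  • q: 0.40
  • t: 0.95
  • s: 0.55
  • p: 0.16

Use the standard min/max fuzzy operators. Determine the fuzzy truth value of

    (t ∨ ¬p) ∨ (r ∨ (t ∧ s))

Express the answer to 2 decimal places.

0.95

¬p = 1 − 0.16 = 0.84
t ∨ ¬p = max(a, b) on (0.95, 0.84) = 0.95
t ∧ s = min(a, b) on (0.95, 0.55) = 0.55
r ∨ (t ∧ s) = max(a, b) on (0.06, 0.55) = 0.55
(t ∨ ¬p) ∨ (r ∨ (t ∧ s)) = max(a, b) on (0.95, 0.55) = 0.95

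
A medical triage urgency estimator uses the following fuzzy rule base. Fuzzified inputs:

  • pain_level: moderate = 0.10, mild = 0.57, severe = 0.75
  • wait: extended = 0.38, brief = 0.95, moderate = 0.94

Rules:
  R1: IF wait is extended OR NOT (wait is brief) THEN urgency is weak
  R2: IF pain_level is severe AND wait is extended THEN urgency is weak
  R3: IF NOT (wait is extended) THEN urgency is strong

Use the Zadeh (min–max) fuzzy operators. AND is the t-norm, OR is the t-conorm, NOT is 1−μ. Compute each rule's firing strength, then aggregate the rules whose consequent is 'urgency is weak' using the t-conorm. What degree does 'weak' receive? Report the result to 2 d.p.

0.38

R1: extended=0.38, ¬brief=1−0.95=0.05; OR[max(a, b)] → w = 0.38
R2: severe=0.75, extended=0.38; AND[min(a, b)] → w = 0.38
R3: ¬extended=1−0.38=0.62 → w = 0.62
Rules with consequent 'weak': {R1, R2} → strengths 0.38, 0.38
Aggregate via t-conorm [max(a, b)]: 0.38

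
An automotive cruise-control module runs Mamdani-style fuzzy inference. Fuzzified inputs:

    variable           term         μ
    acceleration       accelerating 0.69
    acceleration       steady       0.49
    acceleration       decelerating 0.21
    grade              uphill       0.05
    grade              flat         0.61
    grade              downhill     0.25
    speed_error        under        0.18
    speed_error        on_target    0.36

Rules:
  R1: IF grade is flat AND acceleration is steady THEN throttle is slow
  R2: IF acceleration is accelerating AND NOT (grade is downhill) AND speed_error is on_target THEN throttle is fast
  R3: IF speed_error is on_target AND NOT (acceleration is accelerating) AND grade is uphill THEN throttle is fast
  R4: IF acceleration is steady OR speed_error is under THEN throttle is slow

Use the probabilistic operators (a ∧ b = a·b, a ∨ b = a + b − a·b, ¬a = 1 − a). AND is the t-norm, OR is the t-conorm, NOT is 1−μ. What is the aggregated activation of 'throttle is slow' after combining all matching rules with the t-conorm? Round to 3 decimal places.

R1: flat=0.61, steady=0.49; AND[a·b] → w = 0.2989
R2: accelerating=0.69, ¬downhill=1−0.25=0.75, on_target=0.36; AND[a·b] → w = 0.1863
R3: on_target=0.36, ¬accelerating=1−0.69=0.31, uphill=0.05; AND[a·b] → w = 0.0056
R4: steady=0.49, under=0.18; OR[a + b − a·b] → w = 0.5818
Rules with consequent 'slow': {R1, R4} → strengths 0.2989, 0.5818
Aggregate via t-conorm [a + b − a·b]: 0.7068

0.707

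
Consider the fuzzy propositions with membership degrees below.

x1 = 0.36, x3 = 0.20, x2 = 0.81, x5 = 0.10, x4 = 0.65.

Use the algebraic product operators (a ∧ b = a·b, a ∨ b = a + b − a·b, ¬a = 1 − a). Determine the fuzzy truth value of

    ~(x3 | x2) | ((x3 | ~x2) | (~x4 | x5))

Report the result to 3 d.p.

x3 | x2 = a + b − a·b on (0.2000, 0.8100) = 0.8480
~(x3 | x2) = 1 − 0.8480 = 0.1520
~x2 = 1 − 0.8100 = 0.1900
x3 | ~x2 = a + b − a·b on (0.2000, 0.1900) = 0.3520
~x4 = 1 − 0.6500 = 0.3500
~x4 | x5 = a + b − a·b on (0.3500, 0.1000) = 0.4150
(x3 | ~x2) | (~x4 | x5) = a + b − a·b on (0.3520, 0.4150) = 0.6209
~(x3 | x2) | ((x3 | ~x2) | (~x4 | x5)) = a + b − a·b on (0.1520, 0.6209) = 0.6785

0.679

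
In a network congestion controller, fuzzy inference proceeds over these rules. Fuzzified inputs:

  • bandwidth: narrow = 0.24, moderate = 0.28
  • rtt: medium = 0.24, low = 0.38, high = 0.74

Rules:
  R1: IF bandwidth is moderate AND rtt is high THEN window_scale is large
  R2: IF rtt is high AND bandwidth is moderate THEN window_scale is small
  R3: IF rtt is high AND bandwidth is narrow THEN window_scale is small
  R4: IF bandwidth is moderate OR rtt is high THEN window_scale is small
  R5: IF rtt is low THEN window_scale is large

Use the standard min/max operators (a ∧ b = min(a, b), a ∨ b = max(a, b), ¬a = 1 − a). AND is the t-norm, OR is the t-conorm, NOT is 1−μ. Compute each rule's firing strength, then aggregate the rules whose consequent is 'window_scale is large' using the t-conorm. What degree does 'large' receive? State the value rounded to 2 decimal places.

R1: moderate=0.28, high=0.74; AND[min(a, b)] → w = 0.28
R2: high=0.74, moderate=0.28; AND[min(a, b)] → w = 0.28
R3: high=0.74, narrow=0.24; AND[min(a, b)] → w = 0.24
R4: moderate=0.28, high=0.74; OR[max(a, b)] → w = 0.74
R5: low=0.38 → w = 0.38
Rules with consequent 'large': {R1, R5} → strengths 0.28, 0.38
Aggregate via t-conorm [max(a, b)]: 0.38

0.38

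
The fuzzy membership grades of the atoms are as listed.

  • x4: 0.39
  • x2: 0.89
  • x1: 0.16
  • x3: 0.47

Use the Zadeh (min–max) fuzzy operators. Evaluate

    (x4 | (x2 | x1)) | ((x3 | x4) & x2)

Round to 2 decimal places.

0.89

x2 | x1 = max(a, b) on (0.89, 0.16) = 0.89
x4 | (x2 | x1) = max(a, b) on (0.39, 0.89) = 0.89
x3 | x4 = max(a, b) on (0.47, 0.39) = 0.47
(x3 | x4) & x2 = min(a, b) on (0.47, 0.89) = 0.47
(x4 | (x2 | x1)) | ((x3 | x4) & x2) = max(a, b) on (0.89, 0.47) = 0.89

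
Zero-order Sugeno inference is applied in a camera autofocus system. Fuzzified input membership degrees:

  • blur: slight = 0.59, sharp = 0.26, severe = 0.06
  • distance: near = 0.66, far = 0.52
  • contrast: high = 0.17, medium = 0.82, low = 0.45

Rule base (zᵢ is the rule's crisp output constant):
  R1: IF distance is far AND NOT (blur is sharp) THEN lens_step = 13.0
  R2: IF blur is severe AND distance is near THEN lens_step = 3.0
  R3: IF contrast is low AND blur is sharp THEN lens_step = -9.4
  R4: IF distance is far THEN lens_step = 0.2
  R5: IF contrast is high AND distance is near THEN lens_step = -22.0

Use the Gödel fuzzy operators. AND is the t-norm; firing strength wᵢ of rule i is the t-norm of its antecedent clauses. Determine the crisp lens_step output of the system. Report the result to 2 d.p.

0.56

R1 (z=13.0): far=0.52, ¬sharp=1−0.26=0.74; AND[min(a, b)] → w = 0.52
R2 (z=3.0): severe=0.06, near=0.66; AND[min(a, b)] → w = 0.06
R3 (z=-9.4): low=0.45, sharp=0.26; AND[min(a, b)] → w = 0.26
R4 (z=0.2): far=0.52 → w = 0.52
R5 (z=-22.0): high=0.17, near=0.66; AND[min(a, b)] → w = 0.17
Weighted average = (0.52·13.0 + 0.06·3.0 + 0.26·-9.4 + 0.52·0.2 + 0.17·-22.0) / (0.52 + 0.06 + 0.26 + 0.52 + 0.17)
  = 0.8600 / 1.5300 = 0.56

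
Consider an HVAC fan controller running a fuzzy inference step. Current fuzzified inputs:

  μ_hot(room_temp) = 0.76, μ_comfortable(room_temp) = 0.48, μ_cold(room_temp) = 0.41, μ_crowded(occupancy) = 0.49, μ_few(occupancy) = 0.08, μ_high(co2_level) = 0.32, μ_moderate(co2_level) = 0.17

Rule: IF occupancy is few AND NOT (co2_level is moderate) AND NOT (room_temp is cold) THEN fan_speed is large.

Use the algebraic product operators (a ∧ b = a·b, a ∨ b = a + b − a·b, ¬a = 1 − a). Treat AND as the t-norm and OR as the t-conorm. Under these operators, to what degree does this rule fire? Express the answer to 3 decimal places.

0.039

firing strength: few=0.08, ¬moderate=1−0.17=0.83, ¬cold=1−0.41=0.59; AND[a·b] → w = 0.0392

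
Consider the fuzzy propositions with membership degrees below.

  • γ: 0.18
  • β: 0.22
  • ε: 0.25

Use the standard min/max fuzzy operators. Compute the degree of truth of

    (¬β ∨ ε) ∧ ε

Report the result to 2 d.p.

¬β = 1 − 0.22 = 0.78
¬β ∨ ε = max(a, b) on (0.78, 0.25) = 0.78
(¬β ∨ ε) ∧ ε = min(a, b) on (0.78, 0.25) = 0.25

0.25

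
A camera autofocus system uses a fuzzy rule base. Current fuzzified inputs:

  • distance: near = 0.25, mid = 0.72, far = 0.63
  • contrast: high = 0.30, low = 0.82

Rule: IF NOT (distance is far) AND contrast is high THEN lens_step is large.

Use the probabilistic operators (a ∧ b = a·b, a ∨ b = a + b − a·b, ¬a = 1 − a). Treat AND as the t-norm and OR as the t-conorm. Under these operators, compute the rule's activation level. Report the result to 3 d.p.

0.111

firing strength: ¬far=1−0.63=0.37, high=0.30; AND[a·b] → w = 0.1110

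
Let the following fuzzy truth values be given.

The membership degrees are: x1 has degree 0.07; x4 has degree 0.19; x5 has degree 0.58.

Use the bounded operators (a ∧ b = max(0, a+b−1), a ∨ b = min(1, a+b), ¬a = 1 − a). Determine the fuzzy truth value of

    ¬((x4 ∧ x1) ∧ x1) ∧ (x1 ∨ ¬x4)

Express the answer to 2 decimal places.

x4 ∧ x1 = max(0, a+b−1) on (0.19, 0.07) = 0.00
(x4 ∧ x1) ∧ x1 = max(0, a+b−1) on (0.00, 0.07) = 0.00
¬((x4 ∧ x1) ∧ x1) = 1 − 0.00 = 1.00
¬x4 = 1 − 0.19 = 0.81
x1 ∨ ¬x4 = min(1, a+b) on (0.07, 0.81) = 0.88
¬((x4 ∧ x1) ∧ x1) ∧ (x1 ∨ ¬x4) = max(0, a+b−1) on (1.00, 0.88) = 0.88

0.88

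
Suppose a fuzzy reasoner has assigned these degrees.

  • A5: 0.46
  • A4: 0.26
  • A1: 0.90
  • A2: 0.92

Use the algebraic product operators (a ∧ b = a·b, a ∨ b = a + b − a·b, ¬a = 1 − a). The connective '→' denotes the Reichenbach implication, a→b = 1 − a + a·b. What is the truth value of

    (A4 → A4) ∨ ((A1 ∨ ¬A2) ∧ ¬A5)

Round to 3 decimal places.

A4 → A4  [Reichenbach: 1 − a + a·b] with a=0.2600, b=0.2600 → 0.8076
¬A2 = 1 − 0.9200 = 0.0800
A1 ∨ ¬A2 = a + b − a·b on (0.9000, 0.0800) = 0.9080
¬A5 = 1 − 0.4600 = 0.5400
(A1 ∨ ¬A2) ∧ ¬A5 = a·b on (0.9080, 0.5400) = 0.4903
(A4 → A4) ∨ ((A1 ∨ ¬A2) ∧ ¬A5) = a + b − a·b on (0.8076, 0.4903) = 0.9019

0.902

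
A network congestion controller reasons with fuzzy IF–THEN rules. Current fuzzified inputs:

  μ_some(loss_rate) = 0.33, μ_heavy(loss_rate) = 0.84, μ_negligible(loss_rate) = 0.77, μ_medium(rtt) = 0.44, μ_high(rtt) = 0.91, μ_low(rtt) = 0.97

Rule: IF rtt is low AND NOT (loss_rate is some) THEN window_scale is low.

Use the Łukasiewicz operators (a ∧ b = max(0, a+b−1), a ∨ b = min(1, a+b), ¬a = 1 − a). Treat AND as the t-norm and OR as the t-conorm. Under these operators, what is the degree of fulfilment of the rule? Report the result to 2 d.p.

firing strength: low=0.97, ¬some=1−0.33=0.67; AND[max(0, a+b−1)] → w = 0.64

0.64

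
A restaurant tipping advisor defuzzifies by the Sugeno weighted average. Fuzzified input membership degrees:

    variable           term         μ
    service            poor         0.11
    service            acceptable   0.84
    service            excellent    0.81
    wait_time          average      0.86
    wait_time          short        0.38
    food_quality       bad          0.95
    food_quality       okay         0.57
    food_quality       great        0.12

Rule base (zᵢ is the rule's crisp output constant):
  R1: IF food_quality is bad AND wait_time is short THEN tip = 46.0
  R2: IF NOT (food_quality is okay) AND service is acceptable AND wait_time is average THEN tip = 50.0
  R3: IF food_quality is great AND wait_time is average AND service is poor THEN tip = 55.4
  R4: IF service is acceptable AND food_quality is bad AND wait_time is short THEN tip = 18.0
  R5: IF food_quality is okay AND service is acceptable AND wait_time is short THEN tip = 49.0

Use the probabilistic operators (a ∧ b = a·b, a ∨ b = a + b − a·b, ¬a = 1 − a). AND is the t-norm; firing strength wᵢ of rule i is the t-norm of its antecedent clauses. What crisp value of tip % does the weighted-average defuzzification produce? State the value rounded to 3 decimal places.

40.354

R1 (z=46.0): bad=0.95, short=0.38; AND[a·b] → w = 0.3610
R2 (z=50.0): ¬okay=1−0.57=0.43, acceptable=0.84, average=0.86; AND[a·b] → w = 0.3106
R3 (z=55.4): great=0.12, average=0.86, poor=0.11; AND[a·b] → w = 0.0114
R4 (z=18.0): acceptable=0.84, bad=0.95, short=0.38; AND[a·b] → w = 0.3032
R5 (z=49.0): okay=0.57, acceptable=0.84, short=0.38; AND[a·b] → w = 0.1819
Weighted average = (0.3610·46.0 + 0.3106·50.0 + 0.0114·55.4 + 0.3032·18.0 + 0.1819·49.0) / (0.3610 + 0.3106 + 0.0114 + 0.3032 + 0.1819)
  = 47.1401 / 1.1682 = 40.354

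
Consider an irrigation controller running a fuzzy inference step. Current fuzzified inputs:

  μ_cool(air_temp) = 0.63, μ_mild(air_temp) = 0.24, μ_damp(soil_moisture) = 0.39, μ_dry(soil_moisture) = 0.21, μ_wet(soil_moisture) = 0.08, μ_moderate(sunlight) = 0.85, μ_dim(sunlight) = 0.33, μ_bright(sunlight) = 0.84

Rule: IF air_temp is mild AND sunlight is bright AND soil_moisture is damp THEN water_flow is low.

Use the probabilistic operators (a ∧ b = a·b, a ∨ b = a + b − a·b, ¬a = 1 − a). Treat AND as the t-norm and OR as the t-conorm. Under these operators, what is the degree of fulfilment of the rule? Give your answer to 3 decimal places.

firing strength: mild=0.24, bright=0.84, damp=0.39; AND[a·b] → w = 0.0786

0.079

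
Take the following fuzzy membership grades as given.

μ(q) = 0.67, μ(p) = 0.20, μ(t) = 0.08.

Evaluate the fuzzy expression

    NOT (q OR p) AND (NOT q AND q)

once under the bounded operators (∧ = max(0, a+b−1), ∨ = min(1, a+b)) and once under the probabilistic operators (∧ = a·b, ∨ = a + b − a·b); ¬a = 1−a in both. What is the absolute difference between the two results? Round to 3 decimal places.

0.058

Under bounded:
  q OR p = min(1, a+b) on (0.67, 0.20) = 0.87
  NOT (q OR p) = 1 − 0.87 = 0.13
  NOT q = 1 − 0.67 = 0.33
  NOT q AND q = max(0, a+b−1) on (0.33, 0.67) = 0.00
  NOT (q OR p) AND (NOT q AND q) = max(0, a+b−1) on (0.13, 0.00) = 0.00
  → value = 0.0000
Under probabilistic:
  q OR p = a + b − a·b on (0.6700, 0.2000) = 0.7360
  NOT (q OR p) = 1 − 0.7360 = 0.2640
  NOT q = 1 − 0.6700 = 0.3300
  NOT q AND q = a·b on (0.3300, 0.6700) = 0.2211
  NOT (q OR p) AND (NOT q AND q) = a·b on (0.2640, 0.2211) = 0.0584
  → value = 0.0584
|0.0000 − 0.0584| = 0.058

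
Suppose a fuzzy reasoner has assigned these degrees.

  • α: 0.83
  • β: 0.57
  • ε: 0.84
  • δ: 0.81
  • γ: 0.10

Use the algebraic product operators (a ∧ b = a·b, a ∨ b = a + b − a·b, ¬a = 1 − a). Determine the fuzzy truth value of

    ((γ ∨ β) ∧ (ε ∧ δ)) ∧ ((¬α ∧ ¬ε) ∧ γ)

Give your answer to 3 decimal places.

0.001

γ ∨ β = a + b − a·b on (0.1000, 0.5700) = 0.6130
ε ∧ δ = a·b on (0.8400, 0.8100) = 0.6804
(γ ∨ β) ∧ (ε ∧ δ) = a·b on (0.6130, 0.6804) = 0.4171
¬α = 1 − 0.8300 = 0.1700
¬ε = 1 − 0.8400 = 0.1600
¬α ∧ ¬ε = a·b on (0.1700, 0.1600) = 0.0272
(¬α ∧ ¬ε) ∧ γ = a·b on (0.0272, 0.1000) = 0.0027
((γ ∨ β) ∧ (ε ∧ δ)) ∧ ((¬α ∧ ¬ε) ∧ γ) = a·b on (0.4171, 0.0027) = 0.0011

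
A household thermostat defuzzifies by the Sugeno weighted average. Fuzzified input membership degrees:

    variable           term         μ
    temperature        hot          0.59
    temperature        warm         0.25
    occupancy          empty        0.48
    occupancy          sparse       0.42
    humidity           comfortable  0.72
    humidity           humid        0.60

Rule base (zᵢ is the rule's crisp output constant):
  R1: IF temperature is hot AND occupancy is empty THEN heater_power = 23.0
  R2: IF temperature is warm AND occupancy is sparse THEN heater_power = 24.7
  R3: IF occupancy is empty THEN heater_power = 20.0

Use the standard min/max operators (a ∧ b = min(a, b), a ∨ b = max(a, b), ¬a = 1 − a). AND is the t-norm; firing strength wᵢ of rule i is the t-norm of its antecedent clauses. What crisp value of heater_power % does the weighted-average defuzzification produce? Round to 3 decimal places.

22.161

R1 (z=23.0): hot=0.59, empty=0.48; AND[min(a, b)] → w = 0.48
R2 (z=24.7): warm=0.25, sparse=0.42; AND[min(a, b)] → w = 0.25
R3 (z=20.0): empty=0.48 → w = 0.48
Weighted average = (0.48·23.0 + 0.25·24.7 + 0.48·20.0) / (0.48 + 0.25 + 0.48)
  = 26.8150 / 1.2100 = 22.161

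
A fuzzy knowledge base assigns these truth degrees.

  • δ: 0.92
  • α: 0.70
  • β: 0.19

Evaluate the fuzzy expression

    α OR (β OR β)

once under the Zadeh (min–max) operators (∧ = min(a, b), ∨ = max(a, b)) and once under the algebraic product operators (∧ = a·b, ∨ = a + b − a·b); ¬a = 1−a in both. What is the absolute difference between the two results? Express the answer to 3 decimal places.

0.103

Under Zadeh (min–max):
  β OR β = max(a, b) on (0.19, 0.19) = 0.19
  α OR (β OR β) = max(a, b) on (0.70, 0.19) = 0.70
  → value = 0.7000
Under algebraic product:
  β OR β = a + b − a·b on (0.1900, 0.1900) = 0.3439
  α OR (β OR β) = a + b − a·b on (0.7000, 0.3439) = 0.8032
  → value = 0.8032
|0.7000 − 0.8032| = 0.103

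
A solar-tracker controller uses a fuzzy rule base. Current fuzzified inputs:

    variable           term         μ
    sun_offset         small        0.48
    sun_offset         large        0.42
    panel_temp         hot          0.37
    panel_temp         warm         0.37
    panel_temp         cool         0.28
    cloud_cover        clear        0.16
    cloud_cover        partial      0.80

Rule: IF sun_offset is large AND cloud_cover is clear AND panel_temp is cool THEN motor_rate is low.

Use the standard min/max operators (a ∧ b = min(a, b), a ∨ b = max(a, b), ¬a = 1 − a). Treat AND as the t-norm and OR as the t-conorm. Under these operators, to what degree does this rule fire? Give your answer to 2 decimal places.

firing strength: large=0.42, clear=0.16, cool=0.28; AND[min(a, b)] → w = 0.16

0.16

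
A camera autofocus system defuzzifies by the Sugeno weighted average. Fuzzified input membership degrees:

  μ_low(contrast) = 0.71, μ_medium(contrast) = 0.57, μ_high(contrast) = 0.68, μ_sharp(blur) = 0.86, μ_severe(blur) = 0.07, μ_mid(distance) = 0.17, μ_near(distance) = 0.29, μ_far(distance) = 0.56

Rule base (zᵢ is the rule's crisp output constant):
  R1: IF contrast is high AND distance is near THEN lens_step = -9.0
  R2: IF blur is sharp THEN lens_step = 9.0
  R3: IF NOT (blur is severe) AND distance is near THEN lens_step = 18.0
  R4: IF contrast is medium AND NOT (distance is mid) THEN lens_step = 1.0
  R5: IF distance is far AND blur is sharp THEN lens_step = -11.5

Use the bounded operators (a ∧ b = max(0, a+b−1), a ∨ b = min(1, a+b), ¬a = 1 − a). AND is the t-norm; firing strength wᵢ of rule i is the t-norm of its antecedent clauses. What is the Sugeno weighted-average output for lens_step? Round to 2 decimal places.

R1 (z=-9.0): high=0.68, near=0.29; AND[max(0, a+b−1)] → w = 0.00
R2 (z=9.0): sharp=0.86 → w = 0.86
R3 (z=18.0): ¬severe=1−0.07=0.93, near=0.29; AND[max(0, a+b−1)] → w = 0.22
R4 (z=1.0): medium=0.57, ¬mid=1−0.17=0.83; AND[max(0, a+b−1)] → w = 0.40
R5 (z=-11.5): far=0.56, sharp=0.86; AND[max(0, a+b−1)] → w = 0.42
Weighted average = (0.00·-9.0 + 0.86·9.0 + 0.22·18.0 + 0.40·1.0 + 0.42·-11.5) / (0.00 + 0.86 + 0.22 + 0.40 + 0.42)
  = 7.2700 / 1.9000 = 3.83

3.83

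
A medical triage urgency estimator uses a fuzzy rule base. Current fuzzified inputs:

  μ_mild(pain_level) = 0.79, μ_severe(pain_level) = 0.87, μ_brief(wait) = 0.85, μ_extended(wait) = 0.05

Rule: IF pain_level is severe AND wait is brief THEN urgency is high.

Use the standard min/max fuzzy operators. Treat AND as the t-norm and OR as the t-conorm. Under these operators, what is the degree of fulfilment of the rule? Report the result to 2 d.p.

0.85

firing strength: severe=0.87, brief=0.85; AND[min(a, b)] → w = 0.85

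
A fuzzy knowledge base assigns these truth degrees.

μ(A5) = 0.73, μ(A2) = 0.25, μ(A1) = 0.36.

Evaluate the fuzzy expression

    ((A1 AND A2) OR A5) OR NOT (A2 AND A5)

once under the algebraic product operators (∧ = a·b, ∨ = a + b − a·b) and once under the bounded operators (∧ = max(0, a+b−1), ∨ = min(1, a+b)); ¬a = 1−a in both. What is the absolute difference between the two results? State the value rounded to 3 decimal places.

0.045

Under algebraic product:
  A1 AND A2 = a·b on (0.3600, 0.2500) = 0.0900
  (A1 AND A2) OR A5 = a + b − a·b on (0.0900, 0.7300) = 0.7543
  A2 AND A5 = a·b on (0.2500, 0.7300) = 0.1825
  NOT (A2 AND A5) = 1 − 0.1825 = 0.8175
  ((A1 AND A2) OR A5) OR NOT (A2 AND A5) = a + b − a·b on (0.7543, 0.8175) = 0.9552
  → value = 0.9552
Under bounded:
  A1 AND A2 = max(0, a+b−1) on (0.36, 0.25) = 0.00
  (A1 AND A2) OR A5 = min(1, a+b) on (0.00, 0.73) = 0.73
  A2 AND A5 = max(0, a+b−1) on (0.25, 0.73) = 0.00
  NOT (A2 AND A5) = 1 − 0.00 = 1.00
  ((A1 AND A2) OR A5) OR NOT (A2 AND A5) = min(1, a+b) on (0.73, 1.00) = 1.00
  → value = 1.0000
|0.9552 − 1.0000| = 0.045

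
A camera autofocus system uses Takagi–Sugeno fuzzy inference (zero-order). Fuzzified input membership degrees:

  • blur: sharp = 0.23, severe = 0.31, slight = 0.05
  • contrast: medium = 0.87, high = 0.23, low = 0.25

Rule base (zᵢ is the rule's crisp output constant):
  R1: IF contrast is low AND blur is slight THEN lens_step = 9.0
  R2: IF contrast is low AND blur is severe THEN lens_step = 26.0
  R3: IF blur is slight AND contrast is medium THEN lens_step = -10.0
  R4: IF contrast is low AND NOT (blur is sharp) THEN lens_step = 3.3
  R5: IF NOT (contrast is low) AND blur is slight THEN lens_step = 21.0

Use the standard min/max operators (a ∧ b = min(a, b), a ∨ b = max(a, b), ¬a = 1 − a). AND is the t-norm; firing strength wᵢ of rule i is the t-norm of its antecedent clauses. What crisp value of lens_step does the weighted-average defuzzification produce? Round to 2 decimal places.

12.81

R1 (z=9.0): low=0.25, slight=0.05; AND[min(a, b)] → w = 0.05
R2 (z=26.0): low=0.25, severe=0.31; AND[min(a, b)] → w = 0.25
R3 (z=-10.0): slight=0.05, medium=0.87; AND[min(a, b)] → w = 0.05
R4 (z=3.3): low=0.25, ¬sharp=1−0.23=0.77; AND[min(a, b)] → w = 0.25
R5 (z=21.0): ¬low=1−0.25=0.75, slight=0.05; AND[min(a, b)] → w = 0.05
Weighted average = (0.05·9.0 + 0.25·26.0 + 0.05·-10.0 + 0.25·3.3 + 0.05·21.0) / (0.05 + 0.25 + 0.05 + 0.25 + 0.05)
  = 8.3250 / 0.6500 = 12.81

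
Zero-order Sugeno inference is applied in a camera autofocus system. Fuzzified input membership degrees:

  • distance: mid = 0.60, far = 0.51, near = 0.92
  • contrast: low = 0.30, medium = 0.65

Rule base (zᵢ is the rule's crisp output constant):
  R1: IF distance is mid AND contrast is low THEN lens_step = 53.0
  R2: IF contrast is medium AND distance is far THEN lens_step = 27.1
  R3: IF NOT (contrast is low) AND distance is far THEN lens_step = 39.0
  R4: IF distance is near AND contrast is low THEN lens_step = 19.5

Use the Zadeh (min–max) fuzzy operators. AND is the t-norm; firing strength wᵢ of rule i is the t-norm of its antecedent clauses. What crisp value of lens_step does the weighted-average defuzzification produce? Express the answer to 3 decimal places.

34.235

R1 (z=53.0): mid=0.60, low=0.30; AND[min(a, b)] → w = 0.30
R2 (z=27.1): medium=0.65, far=0.51; AND[min(a, b)] → w = 0.51
R3 (z=39.0): ¬low=1−0.30=0.70, far=0.51; AND[min(a, b)] → w = 0.51
R4 (z=19.5): near=0.92, low=0.30; AND[min(a, b)] → w = 0.30
Weighted average = (0.30·53.0 + 0.51·27.1 + 0.51·39.0 + 0.30·19.5) / (0.30 + 0.51 + 0.51 + 0.30)
  = 55.4610 / 1.6200 = 34.235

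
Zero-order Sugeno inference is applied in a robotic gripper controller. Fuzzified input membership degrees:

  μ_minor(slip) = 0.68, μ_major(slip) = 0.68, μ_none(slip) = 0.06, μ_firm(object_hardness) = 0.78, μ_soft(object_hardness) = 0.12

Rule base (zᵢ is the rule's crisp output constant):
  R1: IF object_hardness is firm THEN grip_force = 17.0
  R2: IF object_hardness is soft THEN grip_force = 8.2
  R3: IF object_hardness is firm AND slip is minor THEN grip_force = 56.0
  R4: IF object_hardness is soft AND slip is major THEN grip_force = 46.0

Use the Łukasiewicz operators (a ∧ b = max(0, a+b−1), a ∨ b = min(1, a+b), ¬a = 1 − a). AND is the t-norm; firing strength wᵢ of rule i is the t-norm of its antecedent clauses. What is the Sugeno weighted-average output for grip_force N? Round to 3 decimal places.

R1 (z=17.0): firm=0.78 → w = 0.78
R2 (z=8.2): soft=0.12 → w = 0.12
R3 (z=56.0): firm=0.78, minor=0.68; AND[max(0, a+b−1)] → w = 0.46
R4 (z=46.0): soft=0.12, major=0.68; AND[max(0, a+b−1)] → w = 0.00
Weighted average = (0.78·17.0 + 0.12·8.2 + 0.46·56.0 + 0.00·46.0) / (0.78 + 0.12 + 0.46 + 0.00)
  = 40.0040 / 1.3600 = 29.415

29.415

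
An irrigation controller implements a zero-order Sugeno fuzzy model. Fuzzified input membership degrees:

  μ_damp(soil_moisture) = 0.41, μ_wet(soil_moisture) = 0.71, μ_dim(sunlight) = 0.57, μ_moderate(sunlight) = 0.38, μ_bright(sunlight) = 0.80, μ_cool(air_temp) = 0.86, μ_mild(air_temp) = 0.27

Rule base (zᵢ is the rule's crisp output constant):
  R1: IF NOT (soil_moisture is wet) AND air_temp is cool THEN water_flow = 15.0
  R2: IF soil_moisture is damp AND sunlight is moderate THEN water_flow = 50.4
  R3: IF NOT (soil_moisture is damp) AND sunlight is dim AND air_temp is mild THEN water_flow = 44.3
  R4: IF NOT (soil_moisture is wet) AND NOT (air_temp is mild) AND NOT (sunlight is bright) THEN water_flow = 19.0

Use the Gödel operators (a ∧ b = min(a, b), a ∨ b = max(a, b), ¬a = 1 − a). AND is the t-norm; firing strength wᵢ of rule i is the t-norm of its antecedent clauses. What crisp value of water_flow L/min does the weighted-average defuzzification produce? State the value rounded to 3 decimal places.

R1 (z=15.0): ¬wet=1−0.71=0.29, cool=0.86; AND[min(a, b)] → w = 0.29
R2 (z=50.4): damp=0.41, moderate=0.38; AND[min(a, b)] → w = 0.38
R3 (z=44.3): ¬damp=1−0.41=0.59, dim=0.57, mild=0.27; AND[min(a, b)] → w = 0.27
R4 (z=19.0): ¬wet=1−0.71=0.29, ¬mild=1−0.27=0.73, ¬bright=1−0.80=0.20; AND[min(a, b)] → w = 0.20
Weighted average = (0.29·15.0 + 0.38·50.4 + 0.27·44.3 + 0.20·19.0) / (0.29 + 0.38 + 0.27 + 0.20)
  = 39.2630 / 1.1400 = 34.441

34.441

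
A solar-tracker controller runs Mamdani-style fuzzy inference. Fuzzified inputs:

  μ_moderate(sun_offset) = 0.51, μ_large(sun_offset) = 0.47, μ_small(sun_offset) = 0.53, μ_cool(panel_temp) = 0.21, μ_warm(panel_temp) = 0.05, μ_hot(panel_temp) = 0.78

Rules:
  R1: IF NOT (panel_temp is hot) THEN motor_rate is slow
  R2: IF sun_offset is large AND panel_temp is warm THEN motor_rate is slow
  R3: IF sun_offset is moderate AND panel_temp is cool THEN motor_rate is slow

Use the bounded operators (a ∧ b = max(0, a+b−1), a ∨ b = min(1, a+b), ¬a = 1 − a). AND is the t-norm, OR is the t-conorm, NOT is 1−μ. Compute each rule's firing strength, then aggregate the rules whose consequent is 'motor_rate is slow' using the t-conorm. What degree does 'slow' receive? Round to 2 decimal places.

R1: ¬hot=1−0.78=0.22 → w = 0.22
R2: large=0.47, warm=0.05; AND[max(0, a+b−1)] → w = 0.00
R3: moderate=0.51, cool=0.21; AND[max(0, a+b−1)] → w = 0.00
Rules with consequent 'slow': {R1, R2, R3} → strengths 0.22, 0.00, 0.00
Aggregate via t-conorm [min(1, a+b)]: 0.22

0.22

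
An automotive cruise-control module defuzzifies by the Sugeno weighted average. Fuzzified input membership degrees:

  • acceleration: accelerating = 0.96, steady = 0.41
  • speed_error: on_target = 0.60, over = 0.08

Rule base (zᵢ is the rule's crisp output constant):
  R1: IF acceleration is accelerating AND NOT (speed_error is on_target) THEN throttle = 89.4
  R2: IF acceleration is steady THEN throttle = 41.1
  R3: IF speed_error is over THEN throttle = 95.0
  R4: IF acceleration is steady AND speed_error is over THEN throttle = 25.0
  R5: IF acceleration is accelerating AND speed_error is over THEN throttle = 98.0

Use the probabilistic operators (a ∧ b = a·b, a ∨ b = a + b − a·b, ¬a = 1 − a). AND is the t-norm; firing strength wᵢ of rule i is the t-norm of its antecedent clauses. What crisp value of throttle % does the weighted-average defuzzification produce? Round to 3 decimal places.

R1 (z=89.4): accelerating=0.96, ¬on_target=1−0.60=0.40; AND[a·b] → w = 0.3840
R2 (z=41.1): steady=0.41 → w = 0.4100
R3 (z=95.0): over=0.08 → w = 0.0800
R4 (z=25.0): steady=0.41, over=0.08; AND[a·b] → w = 0.0328
R5 (z=98.0): accelerating=0.96, over=0.08; AND[a·b] → w = 0.0768
Weighted average = (0.3840·89.4 + 0.4100·41.1 + 0.0800·95.0 + 0.0328·25.0 + 0.0768·98.0) / (0.3840 + 0.4100 + 0.0800 + 0.0328 + 0.0768)
  = 67.1270 / 0.9836 = 68.246

68.246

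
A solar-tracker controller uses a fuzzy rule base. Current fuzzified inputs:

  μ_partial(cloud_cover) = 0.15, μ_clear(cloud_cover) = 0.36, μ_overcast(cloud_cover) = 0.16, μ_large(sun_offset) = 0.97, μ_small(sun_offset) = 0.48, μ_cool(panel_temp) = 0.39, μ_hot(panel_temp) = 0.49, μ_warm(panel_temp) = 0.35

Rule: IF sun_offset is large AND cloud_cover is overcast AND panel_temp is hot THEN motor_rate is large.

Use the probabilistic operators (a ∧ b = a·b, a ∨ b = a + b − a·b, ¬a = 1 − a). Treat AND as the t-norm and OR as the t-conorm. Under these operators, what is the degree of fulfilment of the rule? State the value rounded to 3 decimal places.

firing strength: large=0.97, overcast=0.16, hot=0.49; AND[a·b] → w = 0.0760

0.076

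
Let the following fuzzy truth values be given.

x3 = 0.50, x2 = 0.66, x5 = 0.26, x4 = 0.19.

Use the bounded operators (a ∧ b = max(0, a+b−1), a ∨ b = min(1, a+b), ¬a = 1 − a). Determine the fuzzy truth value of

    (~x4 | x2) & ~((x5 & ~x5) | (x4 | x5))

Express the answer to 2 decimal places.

~x4 = 1 − 0.19 = 0.81
~x4 | x2 = min(1, a+b) on (0.81, 0.66) = 1.00
~x5 = 1 − 0.26 = 0.74
x5 & ~x5 = max(0, a+b−1) on (0.26, 0.74) = 0.00
x4 | x5 = min(1, a+b) on (0.19, 0.26) = 0.45
(x5 & ~x5) | (x4 | x5) = min(1, a+b) on (0.00, 0.45) = 0.45
~((x5 & ~x5) | (x4 | x5)) = 1 − 0.45 = 0.55
(~x4 | x2) & ~((x5 & ~x5) | (x4 | x5)) = max(0, a+b−1) on (1.00, 0.55) = 0.55

0.55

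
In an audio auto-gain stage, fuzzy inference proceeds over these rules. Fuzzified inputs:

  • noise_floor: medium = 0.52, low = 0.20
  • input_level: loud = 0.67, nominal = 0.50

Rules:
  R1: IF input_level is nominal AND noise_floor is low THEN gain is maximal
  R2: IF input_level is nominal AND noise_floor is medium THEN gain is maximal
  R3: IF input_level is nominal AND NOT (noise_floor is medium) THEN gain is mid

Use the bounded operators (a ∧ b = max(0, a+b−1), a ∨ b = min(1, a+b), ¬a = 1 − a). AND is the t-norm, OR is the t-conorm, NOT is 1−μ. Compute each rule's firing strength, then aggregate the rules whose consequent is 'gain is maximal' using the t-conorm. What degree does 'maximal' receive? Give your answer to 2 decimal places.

0.02

R1: nominal=0.50, low=0.20; AND[max(0, a+b−1)] → w = 0.00
R2: nominal=0.50, medium=0.52; AND[max(0, a+b−1)] → w = 0.02
R3: nominal=0.50, ¬medium=1−0.52=0.48; AND[max(0, a+b−1)] → w = 0.00
Rules with consequent 'maximal': {R1, R2} → strengths 0.00, 0.02
Aggregate via t-conorm [min(1, a+b)]: 0.02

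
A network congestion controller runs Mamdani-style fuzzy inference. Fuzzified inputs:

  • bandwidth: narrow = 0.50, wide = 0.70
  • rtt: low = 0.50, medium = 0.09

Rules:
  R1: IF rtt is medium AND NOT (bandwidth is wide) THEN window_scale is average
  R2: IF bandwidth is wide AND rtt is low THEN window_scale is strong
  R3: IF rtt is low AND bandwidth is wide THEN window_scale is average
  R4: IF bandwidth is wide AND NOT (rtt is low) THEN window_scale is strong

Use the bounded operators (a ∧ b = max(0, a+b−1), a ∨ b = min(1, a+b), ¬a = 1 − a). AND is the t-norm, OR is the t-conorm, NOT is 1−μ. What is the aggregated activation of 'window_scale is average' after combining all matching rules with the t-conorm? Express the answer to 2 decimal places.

R1: medium=0.09, ¬wide=1−0.70=0.30; AND[max(0, a+b−1)] → w = 0.00
R2: wide=0.70, low=0.50; AND[max(0, a+b−1)] → w = 0.20
R3: low=0.50, wide=0.70; AND[max(0, a+b−1)] → w = 0.20
R4: wide=0.70, ¬low=1−0.50=0.50; AND[max(0, a+b−1)] → w = 0.20
Rules with consequent 'average': {R1, R3} → strengths 0.00, 0.20
Aggregate via t-conorm [min(1, a+b)]: 0.20

0.20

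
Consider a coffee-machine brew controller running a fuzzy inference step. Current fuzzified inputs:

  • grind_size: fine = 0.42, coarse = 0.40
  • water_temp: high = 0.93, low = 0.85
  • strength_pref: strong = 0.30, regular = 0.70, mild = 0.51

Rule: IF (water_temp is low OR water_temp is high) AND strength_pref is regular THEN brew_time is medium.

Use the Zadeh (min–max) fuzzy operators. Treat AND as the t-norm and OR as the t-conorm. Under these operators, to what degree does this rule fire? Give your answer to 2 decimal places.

0.70

firing strength: (low=0.85 OR high=0.93) = 0.93; AND[min(a, b)] with regular=0.70 → w = 0.70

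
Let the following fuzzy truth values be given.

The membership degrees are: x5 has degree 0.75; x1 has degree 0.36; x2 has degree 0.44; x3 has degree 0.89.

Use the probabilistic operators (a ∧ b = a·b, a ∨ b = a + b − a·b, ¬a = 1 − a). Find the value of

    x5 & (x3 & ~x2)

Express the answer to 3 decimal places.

~x2 = 1 − 0.4400 = 0.5600
x3 & ~x2 = a·b on (0.8900, 0.5600) = 0.4984
x5 & (x3 & ~x2) = a·b on (0.7500, 0.4984) = 0.3738

0.374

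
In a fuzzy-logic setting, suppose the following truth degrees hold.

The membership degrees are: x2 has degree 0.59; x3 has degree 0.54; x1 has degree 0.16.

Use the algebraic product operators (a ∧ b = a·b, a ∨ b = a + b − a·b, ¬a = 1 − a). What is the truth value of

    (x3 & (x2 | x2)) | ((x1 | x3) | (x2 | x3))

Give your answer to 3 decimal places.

x2 | x2 = a + b − a·b on (0.5900, 0.5900) = 0.8319
x3 & (x2 | x2) = a·b on (0.5400, 0.8319) = 0.4492
x1 | x3 = a + b − a·b on (0.1600, 0.5400) = 0.6136
x2 | x3 = a + b − a·b on (0.5900, 0.5400) = 0.8114
(x1 | x3) | (x2 | x3) = a + b − a·b on (0.6136, 0.8114) = 0.9271
(x3 & (x2 | x2)) | ((x1 | x3) | (x2 | x3)) = a + b − a·b on (0.4492, 0.9271) = 0.9599

0.960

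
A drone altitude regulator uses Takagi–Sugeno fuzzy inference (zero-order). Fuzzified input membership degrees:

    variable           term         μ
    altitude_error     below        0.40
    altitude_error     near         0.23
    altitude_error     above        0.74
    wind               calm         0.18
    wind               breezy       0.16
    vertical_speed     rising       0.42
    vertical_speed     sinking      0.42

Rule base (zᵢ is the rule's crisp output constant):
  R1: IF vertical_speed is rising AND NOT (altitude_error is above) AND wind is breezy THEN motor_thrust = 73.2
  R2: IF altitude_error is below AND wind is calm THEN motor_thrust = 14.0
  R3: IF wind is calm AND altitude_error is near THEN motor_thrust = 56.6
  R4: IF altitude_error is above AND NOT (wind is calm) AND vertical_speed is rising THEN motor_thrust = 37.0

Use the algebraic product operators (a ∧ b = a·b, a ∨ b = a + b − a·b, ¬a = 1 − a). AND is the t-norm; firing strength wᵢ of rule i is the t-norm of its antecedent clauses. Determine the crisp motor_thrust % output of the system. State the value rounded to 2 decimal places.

R1 (z=73.2): rising=0.42, ¬above=1−0.74=0.26, breezy=0.16; AND[a·b] → w = 0.0175
R2 (z=14.0): below=0.40, calm=0.18; AND[a·b] → w = 0.0720
R3 (z=56.6): calm=0.18, near=0.23; AND[a·b] → w = 0.0414
R4 (z=37.0): above=0.74, ¬calm=1−0.18=0.82, rising=0.42; AND[a·b] → w = 0.2549
Weighted average = (0.0175·73.2 + 0.0720·14.0 + 0.0414·56.6 + 0.2549·37.0) / (0.0175 + 0.0720 + 0.0414 + 0.2549)
  = 14.0599 / 0.3857 = 36.45

36.45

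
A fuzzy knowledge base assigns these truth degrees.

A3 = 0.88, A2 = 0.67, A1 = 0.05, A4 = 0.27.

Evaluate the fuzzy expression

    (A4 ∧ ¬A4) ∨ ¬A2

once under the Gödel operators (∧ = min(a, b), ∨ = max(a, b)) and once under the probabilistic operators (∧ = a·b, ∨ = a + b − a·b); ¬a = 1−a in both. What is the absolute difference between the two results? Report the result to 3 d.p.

Under Gödel:
  ¬A4 = 1 − 0.27 = 0.73
  A4 ∧ ¬A4 = min(a, b) on (0.27, 0.73) = 0.27
  ¬A2 = 1 − 0.67 = 0.33
  (A4 ∧ ¬A4) ∨ ¬A2 = max(a, b) on (0.27, 0.33) = 0.33
  → value = 0.3300
Under probabilistic:
  ¬A4 = 1 − 0.2700 = 0.7300
  A4 ∧ ¬A4 = a·b on (0.2700, 0.7300) = 0.1971
  ¬A2 = 1 − 0.6700 = 0.3300
  (A4 ∧ ¬A4) ∨ ¬A2 = a + b − a·b on (0.1971, 0.3300) = 0.4621
  → value = 0.4621
|0.3300 − 0.4621| = 0.132

0.132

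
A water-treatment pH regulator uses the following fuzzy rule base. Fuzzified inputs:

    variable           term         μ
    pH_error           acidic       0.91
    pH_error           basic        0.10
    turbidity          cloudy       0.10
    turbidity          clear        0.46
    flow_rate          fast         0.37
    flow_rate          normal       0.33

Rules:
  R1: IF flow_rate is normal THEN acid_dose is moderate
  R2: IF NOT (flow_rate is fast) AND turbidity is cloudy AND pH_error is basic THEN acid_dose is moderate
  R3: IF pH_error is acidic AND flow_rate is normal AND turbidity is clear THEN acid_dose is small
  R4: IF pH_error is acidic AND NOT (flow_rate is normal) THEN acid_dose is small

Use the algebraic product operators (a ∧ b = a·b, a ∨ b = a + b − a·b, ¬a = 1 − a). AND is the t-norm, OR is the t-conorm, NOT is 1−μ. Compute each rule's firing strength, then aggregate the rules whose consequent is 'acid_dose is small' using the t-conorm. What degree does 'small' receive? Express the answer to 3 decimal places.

R1: normal=0.33 → w = 0.3300
R2: ¬fast=1−0.37=0.63, cloudy=0.10, basic=0.10; AND[a·b] → w = 0.0063
R3: acidic=0.91, normal=0.33, clear=0.46; AND[a·b] → w = 0.1381
R4: acidic=0.91, ¬normal=1−0.33=0.67; AND[a·b] → w = 0.6097
Rules with consequent 'small': {R3, R4} → strengths 0.1381, 0.6097
Aggregate via t-conorm [a + b − a·b]: 0.6636

0.664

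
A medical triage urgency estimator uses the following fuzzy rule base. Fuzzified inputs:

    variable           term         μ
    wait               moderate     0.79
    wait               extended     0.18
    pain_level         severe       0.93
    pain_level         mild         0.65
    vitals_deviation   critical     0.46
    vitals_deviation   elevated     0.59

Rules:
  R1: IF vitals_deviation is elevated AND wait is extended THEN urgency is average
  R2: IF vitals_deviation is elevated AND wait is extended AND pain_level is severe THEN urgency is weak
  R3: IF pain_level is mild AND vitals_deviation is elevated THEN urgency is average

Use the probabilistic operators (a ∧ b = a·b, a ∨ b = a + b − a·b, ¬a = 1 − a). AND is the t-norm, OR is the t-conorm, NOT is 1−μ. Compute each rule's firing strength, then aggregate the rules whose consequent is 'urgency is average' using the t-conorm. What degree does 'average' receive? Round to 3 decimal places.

R1: elevated=0.59, extended=0.18; AND[a·b] → w = 0.1062
R2: elevated=0.59, extended=0.18, severe=0.93; AND[a·b] → w = 0.0988
R3: mild=0.65, elevated=0.59; AND[a·b] → w = 0.3835
Rules with consequent 'average': {R1, R3} → strengths 0.1062, 0.3835
Aggregate via t-conorm [a + b − a·b]: 0.4490

0.449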